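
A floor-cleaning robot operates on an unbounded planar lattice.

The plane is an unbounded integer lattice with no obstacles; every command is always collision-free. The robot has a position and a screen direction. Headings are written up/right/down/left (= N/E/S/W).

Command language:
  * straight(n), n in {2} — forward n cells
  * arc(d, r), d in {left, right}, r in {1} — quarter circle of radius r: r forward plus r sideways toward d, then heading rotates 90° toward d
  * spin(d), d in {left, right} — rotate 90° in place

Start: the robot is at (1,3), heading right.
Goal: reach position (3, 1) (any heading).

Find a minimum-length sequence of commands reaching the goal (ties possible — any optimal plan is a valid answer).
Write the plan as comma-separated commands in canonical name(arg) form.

initial: at (1,3), heading right
[1] after arc(right, 1): at (2,2), heading down
[2] after arc(left, 1): at (3,1), heading right
minimal: 2 command(s), checked below 2.

arc(right, 1), arc(left, 1)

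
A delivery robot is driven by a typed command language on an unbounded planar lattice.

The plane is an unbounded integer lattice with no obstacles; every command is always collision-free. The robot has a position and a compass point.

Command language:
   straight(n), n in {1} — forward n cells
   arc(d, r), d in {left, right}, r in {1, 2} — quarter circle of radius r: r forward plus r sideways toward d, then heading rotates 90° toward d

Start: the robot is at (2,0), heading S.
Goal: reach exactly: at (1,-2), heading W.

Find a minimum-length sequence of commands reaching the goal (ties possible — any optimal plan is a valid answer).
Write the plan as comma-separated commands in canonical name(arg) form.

from: at (2,0), heading S
t=1 straight(1) ⇒ at (2,-1), heading S
t=2 arc(right, 1) ⇒ at (1,-2), heading W
shorter routes all fall short; 2 is best.

straight(1), arc(right, 1)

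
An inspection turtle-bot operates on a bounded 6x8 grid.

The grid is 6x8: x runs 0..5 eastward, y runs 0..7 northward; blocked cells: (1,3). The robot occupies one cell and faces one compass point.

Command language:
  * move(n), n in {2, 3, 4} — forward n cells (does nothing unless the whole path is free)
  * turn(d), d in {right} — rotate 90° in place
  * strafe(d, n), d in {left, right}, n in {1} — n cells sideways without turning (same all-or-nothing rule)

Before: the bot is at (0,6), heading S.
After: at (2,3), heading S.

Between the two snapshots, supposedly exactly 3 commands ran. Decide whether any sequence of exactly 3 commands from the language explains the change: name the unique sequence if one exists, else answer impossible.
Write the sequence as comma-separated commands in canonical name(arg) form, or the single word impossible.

strafe(left, 1), strafe(left, 1), move(3)

key: heading stays S — no command in the sequence turns
start: at (0,6), heading S
[1] after strafe(left, 1): at (1,6), heading S
[2] after strafe(left, 1): at (2,6), heading S
[3] after move(3): at (2,3), heading S
no other 3-command option fits: unique.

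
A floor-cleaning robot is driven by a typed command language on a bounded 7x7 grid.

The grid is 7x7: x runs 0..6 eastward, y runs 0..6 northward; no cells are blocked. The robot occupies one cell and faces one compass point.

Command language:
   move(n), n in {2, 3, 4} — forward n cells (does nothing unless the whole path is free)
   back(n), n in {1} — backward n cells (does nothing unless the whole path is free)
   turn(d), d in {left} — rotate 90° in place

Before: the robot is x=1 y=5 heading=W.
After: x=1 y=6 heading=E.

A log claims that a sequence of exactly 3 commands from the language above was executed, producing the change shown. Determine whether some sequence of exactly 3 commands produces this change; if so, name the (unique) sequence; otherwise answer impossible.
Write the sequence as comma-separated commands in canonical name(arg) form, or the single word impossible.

turn(left), back(1), turn(left)

key: cell and facing (now E) both changed — the 3 commands mix motion and turning
start: x=1 y=5 heading=W
step 1 (turn(left)): x=1 y=5 heading=S
step 2 (back(1)): x=1 y=6 heading=S
step 3 (turn(left)): x=1 y=6 heading=E
all 125 alternatives checked — unique.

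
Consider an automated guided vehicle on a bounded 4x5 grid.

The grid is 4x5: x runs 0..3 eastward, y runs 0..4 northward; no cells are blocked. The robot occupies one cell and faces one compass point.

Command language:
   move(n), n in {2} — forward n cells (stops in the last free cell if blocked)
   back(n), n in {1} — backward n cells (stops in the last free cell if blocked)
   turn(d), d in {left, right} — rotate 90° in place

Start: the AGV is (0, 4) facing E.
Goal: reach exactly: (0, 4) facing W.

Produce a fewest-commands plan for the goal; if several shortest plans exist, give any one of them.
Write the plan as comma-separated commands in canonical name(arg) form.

t0: (0, 4) facing E
step 1 (turn(left)): (0, 4) facing N
step 2 (turn(left)): (0, 4) facing W
minimal: 2 command(s), checked below 2.

turn(left), turn(left)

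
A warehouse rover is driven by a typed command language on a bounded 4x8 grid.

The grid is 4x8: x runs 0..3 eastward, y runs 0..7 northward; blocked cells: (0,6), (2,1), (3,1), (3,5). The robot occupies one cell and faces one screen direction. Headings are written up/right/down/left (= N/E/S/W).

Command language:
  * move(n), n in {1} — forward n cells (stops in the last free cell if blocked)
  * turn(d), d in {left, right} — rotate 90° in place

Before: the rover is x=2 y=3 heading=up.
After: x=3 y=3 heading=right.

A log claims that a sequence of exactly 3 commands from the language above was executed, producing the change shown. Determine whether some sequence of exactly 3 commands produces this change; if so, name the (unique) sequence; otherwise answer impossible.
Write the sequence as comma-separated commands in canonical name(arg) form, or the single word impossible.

turn(right), move(1), move(1)

key: the second move(1) runs into the grid edge before its full distance
t0: x=2 y=3 heading=up
1. turn(right) → x=2 y=3 heading=right
2. move(1) → x=3 y=3 heading=right
3. move(1) → x=3 y=3 heading=right
no other 3-command option fits: unique.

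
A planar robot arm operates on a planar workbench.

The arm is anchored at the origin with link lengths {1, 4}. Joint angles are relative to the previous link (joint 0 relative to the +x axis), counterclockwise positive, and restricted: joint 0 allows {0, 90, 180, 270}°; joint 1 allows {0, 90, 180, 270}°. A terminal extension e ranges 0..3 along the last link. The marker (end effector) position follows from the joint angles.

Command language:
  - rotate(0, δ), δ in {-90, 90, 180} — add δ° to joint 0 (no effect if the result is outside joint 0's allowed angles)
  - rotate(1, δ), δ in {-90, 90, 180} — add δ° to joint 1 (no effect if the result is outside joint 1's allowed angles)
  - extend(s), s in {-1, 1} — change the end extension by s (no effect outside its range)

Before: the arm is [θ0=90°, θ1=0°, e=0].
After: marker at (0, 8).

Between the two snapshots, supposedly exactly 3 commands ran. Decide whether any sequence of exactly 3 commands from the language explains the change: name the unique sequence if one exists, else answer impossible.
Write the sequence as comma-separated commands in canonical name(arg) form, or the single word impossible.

extend(1), extend(1), extend(1)

t0: [θ0=90°, θ1=0°, e=0]
step 1 (extend(1)): [θ0=90°, θ1=0°, e=1]
step 2 (extend(1)): [θ0=90°, θ1=0°, e=2]
step 3 (extend(1)): [θ0=90°, θ1=0°, e=3]
no rival 3-sequence matches.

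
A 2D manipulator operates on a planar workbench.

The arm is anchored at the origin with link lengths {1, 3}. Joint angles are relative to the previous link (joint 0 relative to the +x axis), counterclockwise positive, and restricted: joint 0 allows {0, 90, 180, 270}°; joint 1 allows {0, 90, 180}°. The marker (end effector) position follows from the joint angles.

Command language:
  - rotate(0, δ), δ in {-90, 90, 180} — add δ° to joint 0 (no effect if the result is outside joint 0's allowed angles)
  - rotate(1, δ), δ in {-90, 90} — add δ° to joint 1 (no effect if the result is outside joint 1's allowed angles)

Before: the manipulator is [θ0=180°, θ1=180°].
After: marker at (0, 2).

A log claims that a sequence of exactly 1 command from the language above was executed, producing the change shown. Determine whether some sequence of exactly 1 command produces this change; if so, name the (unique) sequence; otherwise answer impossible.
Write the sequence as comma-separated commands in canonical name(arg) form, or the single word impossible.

t0: [θ0=180°, θ1=180°]
t=1 rotate(0, 90) ⇒ [θ0=270°, θ1=180°]
no rival 1-sequence matches.

rotate(0, 90)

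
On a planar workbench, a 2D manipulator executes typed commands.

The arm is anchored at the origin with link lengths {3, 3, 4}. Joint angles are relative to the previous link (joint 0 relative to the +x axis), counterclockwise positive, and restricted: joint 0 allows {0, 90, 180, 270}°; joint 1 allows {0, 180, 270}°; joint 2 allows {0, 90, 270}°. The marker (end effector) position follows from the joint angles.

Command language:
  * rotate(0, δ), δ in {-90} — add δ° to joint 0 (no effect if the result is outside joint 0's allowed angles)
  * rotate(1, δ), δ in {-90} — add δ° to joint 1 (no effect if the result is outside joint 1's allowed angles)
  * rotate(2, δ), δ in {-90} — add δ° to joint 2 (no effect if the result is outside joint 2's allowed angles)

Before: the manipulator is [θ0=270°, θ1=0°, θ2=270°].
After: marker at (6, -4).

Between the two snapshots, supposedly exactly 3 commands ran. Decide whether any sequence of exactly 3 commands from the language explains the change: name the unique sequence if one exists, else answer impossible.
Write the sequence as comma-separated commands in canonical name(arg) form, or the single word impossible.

rotate(0, -90), rotate(0, -90), rotate(0, -90)

initial: [θ0=270°, θ1=0°, θ2=270°]
t=1 rotate(0, -90) ⇒ [θ0=180°, θ1=0°, θ2=270°]
t=2 rotate(0, -90) ⇒ [θ0=90°, θ1=0°, θ2=270°]
t=3 rotate(0, -90) ⇒ [θ0=0°, θ1=0°, θ2=270°]
no other 3-command option fits: unique.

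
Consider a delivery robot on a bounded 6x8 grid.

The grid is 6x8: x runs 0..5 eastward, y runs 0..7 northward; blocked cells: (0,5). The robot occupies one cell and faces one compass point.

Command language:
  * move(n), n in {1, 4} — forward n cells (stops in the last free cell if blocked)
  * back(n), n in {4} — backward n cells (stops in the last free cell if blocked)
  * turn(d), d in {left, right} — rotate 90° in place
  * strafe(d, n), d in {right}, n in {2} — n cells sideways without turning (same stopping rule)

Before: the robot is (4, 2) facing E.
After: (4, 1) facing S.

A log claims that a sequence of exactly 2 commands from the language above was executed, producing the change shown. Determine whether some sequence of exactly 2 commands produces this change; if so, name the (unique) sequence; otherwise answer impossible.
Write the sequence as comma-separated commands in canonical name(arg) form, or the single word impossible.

key: order matters: swapping turn(right) and move(1) lands elsewhere
start: (4, 2) facing E
step 1 (turn(right)): (4, 2) facing S
step 2 (move(1)): (4, 1) facing S
no rival 2-sequence matches.

turn(right), move(1)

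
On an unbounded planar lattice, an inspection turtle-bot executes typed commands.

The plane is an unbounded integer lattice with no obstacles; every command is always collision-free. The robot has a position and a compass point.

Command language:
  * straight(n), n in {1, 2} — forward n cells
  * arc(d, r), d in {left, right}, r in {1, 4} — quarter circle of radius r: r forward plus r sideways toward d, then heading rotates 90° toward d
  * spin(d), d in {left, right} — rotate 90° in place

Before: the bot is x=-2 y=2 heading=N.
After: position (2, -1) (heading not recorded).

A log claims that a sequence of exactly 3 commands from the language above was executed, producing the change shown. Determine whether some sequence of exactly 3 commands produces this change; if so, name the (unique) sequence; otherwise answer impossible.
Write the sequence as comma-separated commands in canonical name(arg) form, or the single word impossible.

key: order matters: swapping straight(1) and arc(right, 4) lands elsewhere
t0: x=-2 y=2 heading=N
1. straight(1) → x=-2 y=3 heading=N
2. spin(right) → x=-2 y=3 heading=E
3. arc(right, 4) → x=2 y=-1 heading=S
no other 3-command option fits: unique.

straight(1), spin(right), arc(right, 4)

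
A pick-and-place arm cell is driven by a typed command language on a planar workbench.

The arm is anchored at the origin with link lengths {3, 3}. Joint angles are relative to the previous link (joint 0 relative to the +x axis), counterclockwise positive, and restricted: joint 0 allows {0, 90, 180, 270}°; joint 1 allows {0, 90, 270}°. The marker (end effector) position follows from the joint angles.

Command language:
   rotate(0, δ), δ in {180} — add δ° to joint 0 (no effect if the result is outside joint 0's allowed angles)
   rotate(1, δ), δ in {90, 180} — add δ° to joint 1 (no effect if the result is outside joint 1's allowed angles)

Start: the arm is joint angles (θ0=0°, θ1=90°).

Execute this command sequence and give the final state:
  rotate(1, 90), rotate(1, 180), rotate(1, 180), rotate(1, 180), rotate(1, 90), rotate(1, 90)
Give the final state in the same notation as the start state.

joint angles (θ0=0°, θ1=90°)

begin: joint angles (θ0=0°, θ1=90°)
step 1 (rotate(1, 90)): joint angles (θ0=0°, θ1=90°)
step 2 (rotate(1, 180)): joint angles (θ0=0°, θ1=270°)
step 3 (rotate(1, 180)): joint angles (θ0=0°, θ1=90°)
step 4 (rotate(1, 180)): joint angles (θ0=0°, θ1=270°)
step 5 (rotate(1, 90)): joint angles (θ0=0°, θ1=0°)
step 6 (rotate(1, 90)): joint angles (θ0=0°, θ1=90°)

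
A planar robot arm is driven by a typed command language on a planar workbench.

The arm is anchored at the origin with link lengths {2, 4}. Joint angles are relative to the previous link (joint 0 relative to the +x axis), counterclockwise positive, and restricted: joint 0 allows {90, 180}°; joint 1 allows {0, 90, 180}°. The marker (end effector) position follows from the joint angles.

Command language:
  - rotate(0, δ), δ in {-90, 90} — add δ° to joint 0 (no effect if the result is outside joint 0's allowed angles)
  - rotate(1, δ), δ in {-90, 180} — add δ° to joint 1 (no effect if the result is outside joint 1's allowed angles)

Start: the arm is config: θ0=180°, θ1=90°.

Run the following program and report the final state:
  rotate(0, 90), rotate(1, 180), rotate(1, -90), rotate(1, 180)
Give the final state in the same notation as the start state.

start: config: θ0=180°, θ1=90°
t=1 rotate(0, 90) ⇒ config: θ0=180°, θ1=90°
t=2 rotate(1, 180) ⇒ config: θ0=180°, θ1=90°
t=3 rotate(1, -90) ⇒ config: θ0=180°, θ1=0°
t=4 rotate(1, 180) ⇒ config: θ0=180°, θ1=180°

config: θ0=180°, θ1=180°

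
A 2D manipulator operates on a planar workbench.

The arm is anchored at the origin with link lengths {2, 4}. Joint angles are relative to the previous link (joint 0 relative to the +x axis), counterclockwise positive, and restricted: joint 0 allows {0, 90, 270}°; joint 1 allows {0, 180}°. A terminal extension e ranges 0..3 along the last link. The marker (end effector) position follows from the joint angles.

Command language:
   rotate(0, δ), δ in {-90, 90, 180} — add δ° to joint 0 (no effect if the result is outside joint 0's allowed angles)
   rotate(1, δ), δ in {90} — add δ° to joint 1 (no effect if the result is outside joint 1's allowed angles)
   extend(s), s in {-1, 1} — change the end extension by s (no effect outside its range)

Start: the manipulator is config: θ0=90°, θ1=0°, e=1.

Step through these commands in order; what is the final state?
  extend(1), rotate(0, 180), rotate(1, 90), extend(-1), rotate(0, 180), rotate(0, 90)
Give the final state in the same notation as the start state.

config: θ0=90°, θ1=0°, e=1

t0: config: θ0=90°, θ1=0°, e=1
[1] after extend(1): config: θ0=90°, θ1=0°, e=2
[2] after rotate(0, 180): config: θ0=270°, θ1=0°, e=2
[3] after rotate(1, 90): config: θ0=270°, θ1=0°, e=2
[4] after extend(-1): config: θ0=270°, θ1=0°, e=1
[5] after rotate(0, 180): config: θ0=90°, θ1=0°, e=1
[6] after rotate(0, 90): config: θ0=90°, θ1=0°, e=1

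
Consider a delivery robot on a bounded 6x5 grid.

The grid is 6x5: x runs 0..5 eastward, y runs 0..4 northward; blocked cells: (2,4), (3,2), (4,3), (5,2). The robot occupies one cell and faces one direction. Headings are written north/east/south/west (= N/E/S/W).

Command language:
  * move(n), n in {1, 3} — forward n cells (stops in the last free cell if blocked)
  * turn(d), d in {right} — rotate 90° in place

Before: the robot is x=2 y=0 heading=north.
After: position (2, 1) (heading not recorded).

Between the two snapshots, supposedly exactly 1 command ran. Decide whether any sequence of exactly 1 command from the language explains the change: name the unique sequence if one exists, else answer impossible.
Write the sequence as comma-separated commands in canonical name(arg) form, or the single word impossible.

move(1)

from: x=2 y=0 heading=north
[1] after move(1): x=2 y=1 heading=north
no other 1-command option fits: unique.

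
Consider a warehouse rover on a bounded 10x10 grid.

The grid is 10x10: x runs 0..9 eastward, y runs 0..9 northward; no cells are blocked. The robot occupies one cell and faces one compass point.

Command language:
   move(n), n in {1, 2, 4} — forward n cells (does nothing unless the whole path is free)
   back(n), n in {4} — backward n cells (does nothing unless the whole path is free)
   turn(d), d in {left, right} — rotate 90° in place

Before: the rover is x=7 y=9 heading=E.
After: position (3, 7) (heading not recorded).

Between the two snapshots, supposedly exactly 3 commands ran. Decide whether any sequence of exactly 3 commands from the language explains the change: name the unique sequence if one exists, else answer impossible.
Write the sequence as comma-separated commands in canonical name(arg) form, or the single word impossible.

key: running move(2) before back(4) would end elsewhere — order is forced
initial: x=7 y=9 heading=E
t=1 back(4) ⇒ x=3 y=9 heading=E
t=2 turn(right) ⇒ x=3 y=9 heading=S
t=3 move(2) ⇒ x=3 y=7 heading=S
all 216 alternatives checked — unique.

back(4), turn(right), move(2)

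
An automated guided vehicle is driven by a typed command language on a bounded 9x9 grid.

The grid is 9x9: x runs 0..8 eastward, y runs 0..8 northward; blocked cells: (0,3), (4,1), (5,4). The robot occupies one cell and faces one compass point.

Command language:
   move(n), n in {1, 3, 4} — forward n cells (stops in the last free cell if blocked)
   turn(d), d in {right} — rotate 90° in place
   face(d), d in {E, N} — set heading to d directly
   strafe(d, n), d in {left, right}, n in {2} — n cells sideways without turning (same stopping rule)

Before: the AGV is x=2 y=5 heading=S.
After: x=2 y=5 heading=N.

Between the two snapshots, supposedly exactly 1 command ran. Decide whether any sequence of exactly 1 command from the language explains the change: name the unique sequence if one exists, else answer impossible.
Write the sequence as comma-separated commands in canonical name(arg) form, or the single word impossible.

key: parked at (2,5) the whole time — nothing moves the robot
t0: x=2 y=5 heading=S
t=1 face(N) ⇒ x=2 y=5 heading=N
no other 1-command option fits: unique.

face(N)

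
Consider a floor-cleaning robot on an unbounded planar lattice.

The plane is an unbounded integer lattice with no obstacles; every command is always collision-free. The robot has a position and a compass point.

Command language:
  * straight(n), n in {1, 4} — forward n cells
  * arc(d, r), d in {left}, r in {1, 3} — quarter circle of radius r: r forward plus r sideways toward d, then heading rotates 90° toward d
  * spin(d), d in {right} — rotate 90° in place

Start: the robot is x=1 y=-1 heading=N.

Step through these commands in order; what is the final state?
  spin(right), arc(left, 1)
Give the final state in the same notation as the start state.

x=2 y=0 heading=N

t0: x=1 y=-1 heading=N
t=1 spin(right) ⇒ x=1 y=-1 heading=E
t=2 arc(left, 1) ⇒ x=2 y=0 heading=N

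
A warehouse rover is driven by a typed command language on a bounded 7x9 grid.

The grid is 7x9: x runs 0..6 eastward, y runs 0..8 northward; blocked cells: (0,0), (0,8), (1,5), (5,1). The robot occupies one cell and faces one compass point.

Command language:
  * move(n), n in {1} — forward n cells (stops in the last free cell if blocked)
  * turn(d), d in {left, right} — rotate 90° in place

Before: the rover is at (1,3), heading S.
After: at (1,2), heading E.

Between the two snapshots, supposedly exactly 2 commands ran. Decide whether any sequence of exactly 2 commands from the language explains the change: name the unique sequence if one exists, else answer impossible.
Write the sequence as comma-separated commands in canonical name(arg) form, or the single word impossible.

move(1), turn(left)

key: position moved to (1,2) AND the heading swung to E — translation plus rotation needed
begin: at (1,3), heading S
1. move(1) → at (1,2), heading S
2. turn(left) → at (1,2), heading E
all 9 alternatives checked — unique.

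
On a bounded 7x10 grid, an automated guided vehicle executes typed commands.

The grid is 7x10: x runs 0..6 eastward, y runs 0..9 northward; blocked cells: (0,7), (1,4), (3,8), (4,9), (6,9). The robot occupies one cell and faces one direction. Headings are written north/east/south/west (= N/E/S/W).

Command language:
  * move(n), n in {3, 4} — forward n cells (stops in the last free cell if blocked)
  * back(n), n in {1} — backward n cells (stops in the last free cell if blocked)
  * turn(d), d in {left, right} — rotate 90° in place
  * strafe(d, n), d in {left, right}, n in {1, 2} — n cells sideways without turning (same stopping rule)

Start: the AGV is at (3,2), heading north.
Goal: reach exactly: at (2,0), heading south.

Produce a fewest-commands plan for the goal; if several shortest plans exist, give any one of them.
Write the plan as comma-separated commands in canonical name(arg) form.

begin: at (3,2), heading north
step 1 (turn(left)): at (3,2), heading west
step 2 (strafe(left, 2)): at (3,0), heading west
step 3 (turn(left)): at (3,0), heading south
step 4 (strafe(right, 1)): at (2,0), heading south
nothing shorter than 4 reaches the goal.

turn(left), strafe(left, 2), turn(left), strafe(right, 1)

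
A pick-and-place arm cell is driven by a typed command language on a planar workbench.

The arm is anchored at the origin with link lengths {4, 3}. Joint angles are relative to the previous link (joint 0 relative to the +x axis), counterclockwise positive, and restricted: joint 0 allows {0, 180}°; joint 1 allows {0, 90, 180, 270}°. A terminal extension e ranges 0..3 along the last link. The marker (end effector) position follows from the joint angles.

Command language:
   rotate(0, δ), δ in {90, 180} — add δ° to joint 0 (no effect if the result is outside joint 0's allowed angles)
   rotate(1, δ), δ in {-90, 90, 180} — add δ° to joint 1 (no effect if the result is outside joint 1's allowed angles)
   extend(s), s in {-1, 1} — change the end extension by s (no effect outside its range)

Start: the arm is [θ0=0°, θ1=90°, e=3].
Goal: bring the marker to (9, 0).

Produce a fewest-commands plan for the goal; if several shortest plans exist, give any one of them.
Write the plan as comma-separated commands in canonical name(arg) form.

initial: [θ0=0°, θ1=90°, e=3]
[1] after rotate(1, -90): [θ0=0°, θ1=0°, e=3]
[2] after extend(-1): [θ0=0°, θ1=0°, e=2]
no 1-step plan works, so 2 is optimal.

rotate(1, -90), extend(-1)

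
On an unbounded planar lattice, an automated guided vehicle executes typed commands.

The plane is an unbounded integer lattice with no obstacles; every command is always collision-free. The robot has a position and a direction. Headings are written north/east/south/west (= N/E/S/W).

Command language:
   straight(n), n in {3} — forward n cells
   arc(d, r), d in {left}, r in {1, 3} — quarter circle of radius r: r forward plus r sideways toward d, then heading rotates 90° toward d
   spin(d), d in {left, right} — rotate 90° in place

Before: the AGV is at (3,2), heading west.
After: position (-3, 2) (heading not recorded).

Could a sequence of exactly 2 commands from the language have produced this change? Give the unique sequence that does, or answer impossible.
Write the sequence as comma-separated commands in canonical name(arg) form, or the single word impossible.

from: at (3,2), heading west
[1] after straight(3): at (0,2), heading west
[2] after straight(3): at (-3,2), heading west
no rival 2-sequence matches.

straight(3), straight(3)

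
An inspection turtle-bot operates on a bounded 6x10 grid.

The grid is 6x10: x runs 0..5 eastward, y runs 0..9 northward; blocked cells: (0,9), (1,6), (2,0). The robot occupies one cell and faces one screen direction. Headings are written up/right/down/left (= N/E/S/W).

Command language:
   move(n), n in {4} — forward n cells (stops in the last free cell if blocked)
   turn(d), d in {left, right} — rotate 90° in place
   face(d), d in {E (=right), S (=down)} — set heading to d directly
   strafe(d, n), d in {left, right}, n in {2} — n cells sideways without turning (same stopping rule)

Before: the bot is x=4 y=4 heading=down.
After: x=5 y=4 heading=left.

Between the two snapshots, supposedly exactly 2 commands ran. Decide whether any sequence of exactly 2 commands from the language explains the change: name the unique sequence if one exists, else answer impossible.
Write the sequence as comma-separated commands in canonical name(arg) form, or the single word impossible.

key: strafe(left, 2) runs into the grid edge before its full distance
from: x=4 y=4 heading=down
step 1 (strafe(left, 2)): x=5 y=4 heading=down
step 2 (turn(right)): x=5 y=4 heading=left
all 49 alternatives checked — unique.

strafe(left, 2), turn(right)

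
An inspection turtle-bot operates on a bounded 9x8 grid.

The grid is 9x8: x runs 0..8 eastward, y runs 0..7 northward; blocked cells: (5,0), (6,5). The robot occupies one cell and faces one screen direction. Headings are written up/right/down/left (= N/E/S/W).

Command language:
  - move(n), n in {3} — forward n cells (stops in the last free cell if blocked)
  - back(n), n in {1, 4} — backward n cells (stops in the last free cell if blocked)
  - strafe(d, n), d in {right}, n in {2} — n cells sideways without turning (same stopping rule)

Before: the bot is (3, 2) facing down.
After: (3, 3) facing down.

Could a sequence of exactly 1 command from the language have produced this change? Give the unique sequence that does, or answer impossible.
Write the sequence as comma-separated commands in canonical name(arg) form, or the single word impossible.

back(1)

key: heading stays S — the single command does not turn
from: (3, 2) facing down
t=1 back(1) ⇒ (3, 3) facing down
uniquely the one of 4 1-step routes that fits.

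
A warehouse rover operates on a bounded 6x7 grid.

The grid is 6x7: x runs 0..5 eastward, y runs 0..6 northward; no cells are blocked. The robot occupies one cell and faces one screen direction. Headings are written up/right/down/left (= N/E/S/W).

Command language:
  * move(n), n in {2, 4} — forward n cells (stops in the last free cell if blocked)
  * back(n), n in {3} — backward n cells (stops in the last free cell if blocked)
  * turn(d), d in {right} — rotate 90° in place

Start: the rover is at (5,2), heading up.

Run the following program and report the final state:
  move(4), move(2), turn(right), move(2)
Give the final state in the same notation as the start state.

from: at (5,2), heading up
t=1 move(4) ⇒ at (5,6), heading up
t=2 move(2) ⇒ at (5,6), heading up
t=3 turn(right) ⇒ at (5,6), heading right
t=4 move(2) ⇒ at (5,6), heading right

at (5,6), heading right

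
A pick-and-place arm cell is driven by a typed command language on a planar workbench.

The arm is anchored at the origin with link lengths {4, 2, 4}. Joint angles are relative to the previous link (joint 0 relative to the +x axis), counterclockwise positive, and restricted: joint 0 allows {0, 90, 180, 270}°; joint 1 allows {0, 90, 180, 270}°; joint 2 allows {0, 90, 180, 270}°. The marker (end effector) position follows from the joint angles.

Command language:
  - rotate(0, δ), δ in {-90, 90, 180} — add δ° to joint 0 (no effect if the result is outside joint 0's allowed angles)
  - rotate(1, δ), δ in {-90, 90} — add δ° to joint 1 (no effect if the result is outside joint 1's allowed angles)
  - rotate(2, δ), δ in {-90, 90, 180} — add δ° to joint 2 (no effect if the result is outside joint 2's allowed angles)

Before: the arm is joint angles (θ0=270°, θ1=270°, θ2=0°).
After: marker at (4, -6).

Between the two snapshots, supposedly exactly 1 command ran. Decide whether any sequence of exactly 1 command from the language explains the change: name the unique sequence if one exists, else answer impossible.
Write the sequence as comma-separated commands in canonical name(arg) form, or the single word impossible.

initial: joint angles (θ0=270°, θ1=270°, θ2=0°)
step 1 (rotate(0, 90)): joint angles (θ0=0°, θ1=270°, θ2=0°)
uniquely the one of 8 1-step routes that fits.

rotate(0, 90)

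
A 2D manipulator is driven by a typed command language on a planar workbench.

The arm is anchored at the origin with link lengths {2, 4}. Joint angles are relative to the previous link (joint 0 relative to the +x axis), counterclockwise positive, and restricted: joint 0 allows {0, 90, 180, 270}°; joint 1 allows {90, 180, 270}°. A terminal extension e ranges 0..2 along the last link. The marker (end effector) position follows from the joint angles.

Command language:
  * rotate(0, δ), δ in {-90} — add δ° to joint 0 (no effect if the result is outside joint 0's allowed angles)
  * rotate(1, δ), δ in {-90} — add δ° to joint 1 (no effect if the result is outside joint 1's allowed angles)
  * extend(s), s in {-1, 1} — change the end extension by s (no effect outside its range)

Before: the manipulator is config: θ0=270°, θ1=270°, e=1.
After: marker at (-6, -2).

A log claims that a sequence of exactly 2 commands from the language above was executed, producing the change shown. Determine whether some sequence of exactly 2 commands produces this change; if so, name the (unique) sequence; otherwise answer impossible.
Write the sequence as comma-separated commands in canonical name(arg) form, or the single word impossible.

extend(1), extend(1)

t0: config: θ0=270°, θ1=270°, e=1
step 1 (extend(1)): config: θ0=270°, θ1=270°, e=2
step 2 (extend(1)): config: θ0=270°, θ1=270°, e=2
uniquely the one of 16 2-step routes that fits.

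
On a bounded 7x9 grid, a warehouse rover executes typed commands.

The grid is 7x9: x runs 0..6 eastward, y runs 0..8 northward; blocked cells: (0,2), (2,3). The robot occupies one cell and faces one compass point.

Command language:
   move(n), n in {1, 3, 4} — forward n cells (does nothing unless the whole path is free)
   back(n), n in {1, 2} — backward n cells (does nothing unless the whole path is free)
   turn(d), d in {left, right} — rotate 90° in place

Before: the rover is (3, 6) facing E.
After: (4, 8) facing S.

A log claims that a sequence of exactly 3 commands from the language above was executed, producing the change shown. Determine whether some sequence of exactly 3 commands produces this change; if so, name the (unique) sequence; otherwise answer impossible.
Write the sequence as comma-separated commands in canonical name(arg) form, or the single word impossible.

key: running back(2) before move(1) would end elsewhere — order is forced
begin: (3, 6) facing E
1. move(1) → (4, 6) facing E
2. turn(right) → (4, 6) facing S
3. back(2) → (4, 8) facing S
all 343 alternatives checked — unique.

move(1), turn(right), back(2)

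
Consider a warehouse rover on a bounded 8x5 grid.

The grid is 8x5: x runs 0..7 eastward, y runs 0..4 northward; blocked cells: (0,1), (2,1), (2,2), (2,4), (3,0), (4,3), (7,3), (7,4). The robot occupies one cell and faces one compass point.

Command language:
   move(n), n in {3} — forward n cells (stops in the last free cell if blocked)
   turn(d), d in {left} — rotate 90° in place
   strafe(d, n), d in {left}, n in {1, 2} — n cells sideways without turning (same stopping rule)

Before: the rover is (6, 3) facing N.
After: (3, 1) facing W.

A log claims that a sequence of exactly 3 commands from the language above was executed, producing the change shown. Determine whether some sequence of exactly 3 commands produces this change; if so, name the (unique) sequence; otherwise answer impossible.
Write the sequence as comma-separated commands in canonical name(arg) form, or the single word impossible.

turn(left), strafe(left, 2), move(3)

key: cell and facing (now W) both changed — the 3 commands mix motion and turning
begin: (6, 3) facing N
t=1 turn(left) ⇒ (6, 3) facing W
t=2 strafe(left, 2) ⇒ (6, 1) facing W
t=3 move(3) ⇒ (3, 1) facing W
no other 3-command option fits: unique.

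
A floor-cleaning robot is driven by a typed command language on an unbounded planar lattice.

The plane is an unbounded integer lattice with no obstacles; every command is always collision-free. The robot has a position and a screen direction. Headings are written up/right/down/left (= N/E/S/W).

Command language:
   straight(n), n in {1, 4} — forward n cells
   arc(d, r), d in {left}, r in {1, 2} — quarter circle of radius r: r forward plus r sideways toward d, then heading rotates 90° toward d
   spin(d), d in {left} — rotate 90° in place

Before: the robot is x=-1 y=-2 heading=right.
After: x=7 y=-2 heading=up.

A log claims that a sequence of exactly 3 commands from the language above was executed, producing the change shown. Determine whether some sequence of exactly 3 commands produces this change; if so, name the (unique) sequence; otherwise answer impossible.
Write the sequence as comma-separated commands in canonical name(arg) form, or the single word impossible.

key: position moved to (7,-2) AND the heading swung to N — translation plus rotation needed
from: x=-1 y=-2 heading=right
[1] after straight(4): x=3 y=-2 heading=right
[2] after straight(4): x=7 y=-2 heading=right
[3] after spin(left): x=7 y=-2 heading=up
no rival 3-sequence matches.

straight(4), straight(4), spin(left)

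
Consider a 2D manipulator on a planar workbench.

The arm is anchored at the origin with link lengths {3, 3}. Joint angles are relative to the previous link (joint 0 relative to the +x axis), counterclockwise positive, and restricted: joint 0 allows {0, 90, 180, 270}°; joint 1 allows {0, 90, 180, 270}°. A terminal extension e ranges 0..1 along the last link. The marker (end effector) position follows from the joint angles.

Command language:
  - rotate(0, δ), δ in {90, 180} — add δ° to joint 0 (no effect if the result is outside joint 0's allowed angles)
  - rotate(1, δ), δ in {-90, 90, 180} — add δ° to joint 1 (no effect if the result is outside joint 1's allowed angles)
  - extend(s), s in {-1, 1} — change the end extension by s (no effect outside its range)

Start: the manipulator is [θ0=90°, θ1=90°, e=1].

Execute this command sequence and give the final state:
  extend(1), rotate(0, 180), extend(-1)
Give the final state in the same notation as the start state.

[θ0=270°, θ1=90°, e=0]

start: [θ0=90°, θ1=90°, e=1]
t=1 extend(1) ⇒ [θ0=90°, θ1=90°, e=1]
t=2 rotate(0, 180) ⇒ [θ0=270°, θ1=90°, e=1]
t=3 extend(-1) ⇒ [θ0=270°, θ1=90°, e=0]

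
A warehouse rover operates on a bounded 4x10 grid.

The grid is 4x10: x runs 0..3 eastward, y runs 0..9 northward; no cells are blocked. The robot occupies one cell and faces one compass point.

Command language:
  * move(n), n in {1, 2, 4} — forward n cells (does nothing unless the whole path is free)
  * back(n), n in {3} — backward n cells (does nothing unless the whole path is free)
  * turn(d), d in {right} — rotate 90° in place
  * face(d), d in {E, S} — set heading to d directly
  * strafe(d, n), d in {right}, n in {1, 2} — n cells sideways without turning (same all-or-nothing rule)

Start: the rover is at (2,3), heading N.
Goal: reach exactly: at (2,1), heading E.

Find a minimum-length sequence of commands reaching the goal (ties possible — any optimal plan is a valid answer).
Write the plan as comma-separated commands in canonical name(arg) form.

t0: at (2,3), heading N
[1] after turn(right): at (2,3), heading E
[2] after strafe(right, 2): at (2,1), heading E
minimal: 2 command(s), checked below 2.

turn(right), strafe(right, 2)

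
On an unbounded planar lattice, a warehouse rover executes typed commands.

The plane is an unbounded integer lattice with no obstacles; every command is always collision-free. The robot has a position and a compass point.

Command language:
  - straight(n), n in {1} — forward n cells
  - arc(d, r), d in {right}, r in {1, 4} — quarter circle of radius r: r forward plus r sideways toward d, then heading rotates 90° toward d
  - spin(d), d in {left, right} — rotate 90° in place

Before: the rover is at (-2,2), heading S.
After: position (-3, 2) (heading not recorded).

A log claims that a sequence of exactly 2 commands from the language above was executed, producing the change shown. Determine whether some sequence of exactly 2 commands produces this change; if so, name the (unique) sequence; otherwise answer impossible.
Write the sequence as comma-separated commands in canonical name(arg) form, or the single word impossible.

spin(right), straight(1)

key: running straight(1) before spin(right) would end elsewhere — order is forced
t0: at (-2,2), heading S
1. spin(right) → at (-2,2), heading W
2. straight(1) → at (-3,2), heading W
all 25 alternatives checked — unique.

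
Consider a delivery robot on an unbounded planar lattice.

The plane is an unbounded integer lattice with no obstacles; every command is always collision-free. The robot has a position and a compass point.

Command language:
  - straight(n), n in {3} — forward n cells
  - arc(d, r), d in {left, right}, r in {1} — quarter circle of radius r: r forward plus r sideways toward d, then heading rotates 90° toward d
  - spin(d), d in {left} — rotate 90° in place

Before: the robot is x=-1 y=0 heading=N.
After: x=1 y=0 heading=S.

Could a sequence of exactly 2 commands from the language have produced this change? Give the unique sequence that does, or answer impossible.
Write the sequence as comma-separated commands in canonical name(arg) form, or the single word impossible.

key: position moved to (1,0) AND the heading swung to S — translation plus rotation needed
begin: x=-1 y=0 heading=N
[1] after arc(right, 1): x=0 y=1 heading=E
[2] after arc(right, 1): x=1 y=0 heading=S
uniquely the one of 16 2-step routes that fits.

arc(right, 1), arc(right, 1)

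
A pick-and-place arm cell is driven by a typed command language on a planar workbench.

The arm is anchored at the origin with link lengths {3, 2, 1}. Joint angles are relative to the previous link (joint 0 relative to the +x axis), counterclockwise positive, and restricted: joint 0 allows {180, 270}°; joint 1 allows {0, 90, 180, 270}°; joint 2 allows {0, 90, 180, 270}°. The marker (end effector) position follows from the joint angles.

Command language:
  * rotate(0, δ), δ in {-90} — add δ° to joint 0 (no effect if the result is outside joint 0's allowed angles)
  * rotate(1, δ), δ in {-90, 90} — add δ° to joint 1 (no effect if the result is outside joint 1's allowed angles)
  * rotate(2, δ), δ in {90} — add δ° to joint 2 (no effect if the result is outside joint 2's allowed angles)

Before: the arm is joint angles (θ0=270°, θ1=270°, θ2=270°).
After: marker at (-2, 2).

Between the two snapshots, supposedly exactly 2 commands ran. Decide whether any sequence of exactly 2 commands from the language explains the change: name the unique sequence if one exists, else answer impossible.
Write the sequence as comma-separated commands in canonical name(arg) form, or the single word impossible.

start: joint angles (θ0=270°, θ1=270°, θ2=270°)
step 1 (rotate(0, -90)): joint angles (θ0=180°, θ1=270°, θ2=270°)
step 2 (rotate(0, -90)): joint angles (θ0=180°, θ1=270°, θ2=270°)
no other 2-command option fits: unique.

rotate(0, -90), rotate(0, -90)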